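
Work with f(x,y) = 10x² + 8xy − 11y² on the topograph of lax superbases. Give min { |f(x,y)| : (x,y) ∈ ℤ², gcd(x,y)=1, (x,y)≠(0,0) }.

river: ρ → (-11,14,7)
river: ρ → (7,14,-11)
river: ρ → (-11,8,10)
river: ρ → (10,12,-9)
river: ρ → (-9,6,13)
river: ρ → (13,20,-2)
river: ρ → (-2,20,13)
river: ρ → (13,6,-9)
river: ρ → (-9,12,10)
river: ρ → (10,8,-11)
closes: descent 0, river 10
min |a| on river = 2

2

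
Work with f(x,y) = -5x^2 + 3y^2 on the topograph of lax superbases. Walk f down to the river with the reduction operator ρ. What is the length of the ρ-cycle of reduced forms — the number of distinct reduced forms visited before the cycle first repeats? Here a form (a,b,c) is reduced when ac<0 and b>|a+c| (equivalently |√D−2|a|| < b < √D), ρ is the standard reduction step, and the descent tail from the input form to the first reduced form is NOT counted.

D = 60, ⌊√D⌋ = 7
descent: ρ → (3,6,-2)  [lands on river]
river: ρ → (-2,6,3)
ρ-cycle length = 2 (tail of 1 descent step not counted)

2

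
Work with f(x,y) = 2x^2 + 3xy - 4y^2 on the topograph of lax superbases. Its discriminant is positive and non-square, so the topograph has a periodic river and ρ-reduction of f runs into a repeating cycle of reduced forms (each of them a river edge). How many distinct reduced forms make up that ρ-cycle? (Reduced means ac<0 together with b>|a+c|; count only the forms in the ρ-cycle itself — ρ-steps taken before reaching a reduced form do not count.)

D = 41, ⌊√D⌋ = 6
river: ρ → (-4,5,1)
river: ρ → (1,5,-4)
river: ρ → (-4,3,2)
river: ρ → (2,5,-2)
river: ρ → (-2,3,4)
river: ρ → (4,5,-1)
river: ρ → (-1,5,4)
river: ρ → (4,3,-2)
river: ρ → (-2,5,2)
river: ρ → (2,3,-4)
ρ-cycle length = 10 (tail of 0 descent steps not counted)

10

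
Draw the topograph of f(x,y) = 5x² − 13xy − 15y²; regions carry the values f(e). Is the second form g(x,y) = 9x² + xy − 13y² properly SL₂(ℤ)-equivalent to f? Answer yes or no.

D₁ = 469, D₂ = 469
river cycle of f (length 4): (-15, 13, 5), (5, 17, -9), (-9, 19, 3), (3, 17, -15)
river cycle of g (length 4): (9, 19, -3), (-3, 17, 15), (15, 13, -5), (-5, 17, 9)
cycles differ ⇒ inequivalent

no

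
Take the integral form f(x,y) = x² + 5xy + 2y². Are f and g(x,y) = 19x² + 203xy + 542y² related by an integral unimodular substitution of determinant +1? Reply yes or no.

D₁ = 17, D₂ = 17
river cycle of f (length 6): (2, 3, -1), (-1, 3, 2), (2, 1, -2), (-2, 3, 1), (1, 3, -2), (-2, 1, 2)
river cycle of g (length 6): (2, 3, -1), (-1, 3, 2), (2, 1, -2), (-2, 3, 1), (1, 3, -2), (-2, 1, 2)
cycles coincide ⇒ equivalent

yes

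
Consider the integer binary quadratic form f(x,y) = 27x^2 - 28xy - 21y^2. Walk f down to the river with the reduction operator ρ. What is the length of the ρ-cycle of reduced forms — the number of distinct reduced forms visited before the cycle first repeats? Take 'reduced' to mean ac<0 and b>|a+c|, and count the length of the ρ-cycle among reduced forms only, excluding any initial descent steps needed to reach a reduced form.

D = 3052, ⌊√D⌋ = 55
descent: ρ → (-21,28,27)  [lands on river]
river: ρ → (27,26,-22)
river: ρ → (-22,18,31)
river: ρ → (31,44,-9)
river: ρ → (-9,46,26)
river: ρ → (26,6,-29)
river: ρ → (-29,52,3)
river: ρ → (3,50,-46)
river: ρ → (-46,42,7)
river: ρ → (7,42,-46)
river: ρ → (-46,50,3)
river: ρ → (3,52,-29)
river: ρ → (-29,6,26)
river: ρ → (26,46,-9)
river: ρ → (-9,44,31)
river: ρ → (31,18,-22)
river: ρ → (-22,26,27)
river: ρ → (27,28,-21)
river: ρ → (-21,14,34)
river: ρ → (34,54,-1)
river: ρ → (-1,54,34)
river: ρ → (34,14,-21)
ρ-cycle length = 22 (tail of 1 descent step not counted)

22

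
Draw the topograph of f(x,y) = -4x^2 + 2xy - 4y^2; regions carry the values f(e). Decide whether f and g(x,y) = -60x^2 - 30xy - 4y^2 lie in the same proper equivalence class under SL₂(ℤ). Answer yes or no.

D₁ = -60, D₂ = -60
f is negative-definite; reduce −f:
−f: flip: (4,-2,4)→(4,2,4)
−f: reduced (well bottom): (4,2,4) with a≤c, −a<b≤a
flip sign back: reduced form of f is (-4,-2,-4)
g is negative-definite; reduce −g:
−g: flip: (60,30,4)→(4,-30,60)
−g: translate: b→2 (≡-30 mod 8), so (4,-30,60)→(4,2,4)
−g: reduced (well bottom): (4,2,4) with a≤c, −a<b≤a
flip sign back: reduced form of g is (-4,-2,-4)
reduced forms (-4, -2, -4) vs (-4, -2, -4) ⇒ equivalent

yes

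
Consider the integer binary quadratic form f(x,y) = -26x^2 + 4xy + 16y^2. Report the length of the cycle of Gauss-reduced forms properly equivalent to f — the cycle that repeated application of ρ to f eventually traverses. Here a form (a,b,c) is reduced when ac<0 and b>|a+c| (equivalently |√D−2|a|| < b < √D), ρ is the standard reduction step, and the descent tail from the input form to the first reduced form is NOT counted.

D = 1680, ⌊√D⌋ = 40
descent: ρ → (16,28,-14)  [lands on river]
river: ρ → (-14,28,16)
river: ρ → (16,36,-6)
river: ρ → (-6,36,16)
ρ-cycle length = 4 (tail of 1 descent step not counted)

4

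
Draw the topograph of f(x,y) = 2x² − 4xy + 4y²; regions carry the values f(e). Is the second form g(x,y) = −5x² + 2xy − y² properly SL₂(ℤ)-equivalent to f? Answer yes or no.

D₁ = -16, D₂ = -16
f: translate: b→0 (≡-4 mod 4), so (2,-4,4)→(2,0,2)
f: reduced (well bottom): (2,0,2) with a≤c, −a<b≤a
g is negative-definite; reduce −g:
−g: flip: (5,-2,1)→(1,2,5)
−g: translate: b→0 (≡2 mod 2), so (1,2,5)→(1,0,4)
−g: reduced (well bottom): (1,0,4) with a≤c, −a<b≤a
flip sign back: reduced form of g is (-1,0,-4)
reduced forms (2, 0, 2) vs (-1, 0, -4) ⇒ inequivalent

no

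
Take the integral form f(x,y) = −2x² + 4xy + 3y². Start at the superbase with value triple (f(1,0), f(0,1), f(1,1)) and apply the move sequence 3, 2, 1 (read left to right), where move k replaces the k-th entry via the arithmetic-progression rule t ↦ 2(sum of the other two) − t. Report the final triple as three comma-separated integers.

start (-2,3,5) = (f(1,0),f(0,1),f(1,1))
replace slot 3: 2·((-2)+3) − 5 = -3 → (-2,3,-3)
replace slot 2: 2·((-2)+(-3)) − 3 = -13 → (-2,-13,-3)
replace slot 1: 2·((-13)+(-3)) − (-2) = -30 → (-30,-13,-3)

-30,-13,-3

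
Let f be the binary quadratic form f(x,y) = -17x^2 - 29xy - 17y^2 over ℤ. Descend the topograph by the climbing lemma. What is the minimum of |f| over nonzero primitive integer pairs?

translate: b→-5 (≡29 mod 34), so (17,29,17)→(17,-5,5)
flip: (17,-5,5)→(5,5,17)
reduced (well bottom): (5,5,17) with a≤c, −a<b≤a
well minimum |f| = |-5| = 5 (negative-definite)

5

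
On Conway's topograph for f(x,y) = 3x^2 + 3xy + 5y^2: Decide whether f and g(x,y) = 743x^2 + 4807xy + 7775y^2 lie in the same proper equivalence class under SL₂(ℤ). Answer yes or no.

D₁ = -51, D₂ = -51
f: reduced (well bottom): (3,3,5) with a≤c, −a<b≤a
g: translate: b→349 (≡4807 mod 1486), so (743,4807,7775)→(743,349,41)
g: flip: (743,349,41)→(41,-349,743)
g: translate: b→-21 (≡-349 mod 82), so (41,-349,743)→(41,-21,3)
g: flip: (41,-21,3)→(3,21,41)
g: translate: b→3 (≡21 mod 6), so (3,21,41)→(3,3,5)
g: reduced (well bottom): (3,3,5) with a≤c, −a<b≤a
reduced forms (3, 3, 5) vs (3, 3, 5) ⇒ equivalent

yes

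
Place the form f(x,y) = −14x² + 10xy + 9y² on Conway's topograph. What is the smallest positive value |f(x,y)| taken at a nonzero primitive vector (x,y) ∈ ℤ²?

river: ρ → (9,8,-15)
river: ρ → (-15,22,2)
river: ρ → (2,22,-15)
river: ρ → (-15,8,9)
river: ρ → (9,10,-14)
river: ρ → (-14,18,5)
river: ρ → (5,22,-6)
river: ρ → (-6,14,17)
river: ρ → (17,20,-3)
river: ρ → (-3,22,10)
river: ρ → (10,18,-7)
river: ρ → (-7,24,1)
river: ρ → (1,24,-7)
river: ρ → (-7,18,10)
river: ρ → (10,22,-3)
river: ρ → (-3,20,17)
river: ρ → (17,14,-6)
river: ρ → (-6,22,5)
river: ρ → (5,18,-14)
river: ρ → (-14,10,9)
closes: descent 0, river 20
min |a| on river = 1

1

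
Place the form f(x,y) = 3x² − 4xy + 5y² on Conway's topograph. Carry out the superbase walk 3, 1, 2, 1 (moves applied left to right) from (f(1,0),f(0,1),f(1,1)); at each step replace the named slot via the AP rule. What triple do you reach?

start (3,5,4) = (f(1,0),f(0,1),f(1,1))
replace slot 3: 2·(3+5) − 4 = 12 → (3,5,12)
replace slot 1: 2·(5+12) − 3 = 31 → (31,5,12)
replace slot 2: 2·(31+12) − 5 = 81 → (31,81,12)
replace slot 1: 2·(81+12) − 31 = 155 → (155,81,12)

155,81,12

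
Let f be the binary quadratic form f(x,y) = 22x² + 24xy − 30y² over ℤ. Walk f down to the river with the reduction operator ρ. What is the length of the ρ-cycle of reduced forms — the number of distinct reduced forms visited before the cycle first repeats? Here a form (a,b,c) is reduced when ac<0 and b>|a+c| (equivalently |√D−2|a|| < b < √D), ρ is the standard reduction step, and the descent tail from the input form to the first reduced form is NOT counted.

D = 3216, ⌊√D⌋ = 56
river: ρ → (-30,36,16)
river: ρ → (16,28,-38)
river: ρ → (-38,48,6)
river: ρ → (6,48,-38)
river: ρ → (-38,28,16)
river: ρ → (16,36,-30)
river: ρ → (-30,24,22)
river: ρ → (22,20,-32)
river: ρ → (-32,44,10)
river: ρ → (10,56,-2)
river: ρ → (-2,56,10)
river: ρ → (10,44,-32)
river: ρ → (-32,20,22)
river: ρ → (22,24,-30)
ρ-cycle length = 14 (tail of 0 descent steps not counted)

14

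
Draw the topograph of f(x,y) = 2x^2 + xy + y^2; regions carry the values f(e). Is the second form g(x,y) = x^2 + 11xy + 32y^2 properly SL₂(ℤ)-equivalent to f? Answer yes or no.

D₁ = -7, D₂ = -7
f: flip: (2,1,1)→(1,-1,2)
f: translate: b→1 (≡-1 mod 2), so (1,-1,2)→(1,1,2)
f: reduced (well bottom): (1,1,2) with a≤c, −a<b≤a
g: translate: b→1 (≡11 mod 2), so (1,11,32)→(1,1,2)
g: reduced (well bottom): (1,1,2) with a≤c, −a<b≤a
reduced forms (1, 1, 2) vs (1, 1, 2) ⇒ equivalent

yes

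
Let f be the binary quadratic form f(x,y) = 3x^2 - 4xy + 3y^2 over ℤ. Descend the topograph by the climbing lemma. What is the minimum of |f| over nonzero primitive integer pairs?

translate: b→2 (≡-4 mod 6), so (3,-4,3)→(3,2,2)
flip: (3,2,2)→(2,-2,3)
translate: b→2 (≡-2 mod 4), so (2,-2,3)→(2,2,3)
reduced (well bottom): (2,2,3) with a≤c, −a<b≤a
well minimum = a = 2

2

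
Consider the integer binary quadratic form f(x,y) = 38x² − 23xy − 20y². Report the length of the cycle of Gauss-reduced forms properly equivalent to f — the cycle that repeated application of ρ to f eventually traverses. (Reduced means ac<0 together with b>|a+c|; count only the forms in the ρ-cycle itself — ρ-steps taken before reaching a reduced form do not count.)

D = 3569, ⌊√D⌋ = 59
descent: ρ → (-20,23,38)  [lands on river]
river: ρ → (38,53,-5)
river: ρ → (-5,57,16)
river: ρ → (16,39,-32)
river: ρ → (-32,25,23)
river: ρ → (23,21,-34)
river: ρ → (-34,47,10)
river: ρ → (10,53,-19)
river: ρ → (-19,23,40)
river: ρ → (40,57,-2)
river: ρ → (-2,59,11)
river: ρ → (11,51,-22)
river: ρ → (-22,37,25)
river: ρ → (25,13,-34)
river: ρ → (-34,55,4)
river: ρ → (4,57,-20)
ρ-cycle length = 16 (tail of 1 descent step not counted)

16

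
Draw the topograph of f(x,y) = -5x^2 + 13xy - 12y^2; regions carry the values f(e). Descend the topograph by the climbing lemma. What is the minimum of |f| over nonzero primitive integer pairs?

translate: b→-3 (≡-13 mod 10), so (5,-13,12)→(5,-3,4)
flip: (5,-3,4)→(4,3,5)
reduced (well bottom): (4,3,5) with a≤c, −a<b≤a
well minimum |f| = |-4| = 4 (negative-definite)

4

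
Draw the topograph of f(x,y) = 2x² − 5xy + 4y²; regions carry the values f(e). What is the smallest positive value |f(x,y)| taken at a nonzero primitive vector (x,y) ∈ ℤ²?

translate: b→-1 (≡-5 mod 4), so (2,-5,4)→(2,-1,1)
flip: (2,-1,1)→(1,1,2)
reduced (well bottom): (1,1,2) with a≤c, −a<b≤a
well minimum = a = 1

1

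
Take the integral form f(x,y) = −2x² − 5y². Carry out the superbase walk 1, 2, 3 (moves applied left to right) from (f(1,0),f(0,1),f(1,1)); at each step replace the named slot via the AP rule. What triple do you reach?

start (-2,-5,-7) = (f(1,0),f(0,1),f(1,1))
replace slot 1: 2·((-5)+(-7)) − (-2) = -22 → (-22,-5,-7)
replace slot 2: 2·((-22)+(-7)) − (-5) = -53 → (-22,-53,-7)
replace slot 3: 2·((-22)+(-53)) − (-7) = -143 → (-22,-53,-143)

-22,-53,-143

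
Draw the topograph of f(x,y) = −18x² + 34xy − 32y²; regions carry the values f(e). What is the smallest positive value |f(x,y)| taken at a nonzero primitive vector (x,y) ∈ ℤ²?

translate: b→2 (≡-34 mod 36), so (18,-34,32)→(18,2,16)
flip: (18,2,16)→(16,-2,18)
reduced (well bottom): (16,-2,18) with a≤c, −a<b≤a
well minimum |f| = |-16| = 16 (negative-definite)

16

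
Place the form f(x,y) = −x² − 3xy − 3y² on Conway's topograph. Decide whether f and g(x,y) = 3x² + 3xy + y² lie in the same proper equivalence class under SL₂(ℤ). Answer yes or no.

D₁ = -3, D₂ = -3
f is negative-definite; reduce −f:
−f: translate: b→1 (≡3 mod 2), so (1,3,3)→(1,1,1)
−f: reduced (well bottom): (1,1,1) with a≤c, −a<b≤a
flip sign back: reduced form of f is (-1,-1,-1)
g: flip: (3,3,1)→(1,-3,3)
g: translate: b→1 (≡-3 mod 2), so (1,-3,3)→(1,1,1)
g: reduced (well bottom): (1,1,1) with a≤c, −a<b≤a
reduced forms (-1, -1, -1) vs (1, 1, 1) ⇒ inequivalent

no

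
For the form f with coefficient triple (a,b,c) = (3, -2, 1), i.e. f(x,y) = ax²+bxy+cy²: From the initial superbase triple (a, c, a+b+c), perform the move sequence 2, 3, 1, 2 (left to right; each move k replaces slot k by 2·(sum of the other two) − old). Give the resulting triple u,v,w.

start (3,1,2) = (f(1,0),f(0,1),f(1,1))
replace slot 2: 2·(3+2) − 1 = 9 → (3,9,2)
replace slot 3: 2·(3+9) − 2 = 22 → (3,9,22)
replace slot 1: 2·(9+22) − 3 = 59 → (59,9,22)
replace slot 2: 2·(59+22) − 9 = 153 → (59,153,22)

59,153,22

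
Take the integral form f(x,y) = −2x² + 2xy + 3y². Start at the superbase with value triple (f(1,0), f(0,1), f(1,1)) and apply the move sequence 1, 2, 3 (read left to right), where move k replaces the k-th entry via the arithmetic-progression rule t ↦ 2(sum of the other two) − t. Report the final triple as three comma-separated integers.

start (-2,3,3) = (f(1,0),f(0,1),f(1,1))
replace slot 1: 2·(3+3) − (-2) = 14 → (14,3,3)
replace slot 2: 2·(14+3) − 3 = 31 → (14,31,3)
replace slot 3: 2·(14+31) − 3 = 87 → (14,31,87)

14,31,87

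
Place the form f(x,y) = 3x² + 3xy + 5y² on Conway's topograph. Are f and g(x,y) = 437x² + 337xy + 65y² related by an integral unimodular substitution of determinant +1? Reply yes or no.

D₁ = -51, D₂ = -51
f: reduced (well bottom): (3,3,5) with a≤c, −a<b≤a
g: flip: (437,337,65)→(65,-337,437)
g: translate: b→53 (≡-337 mod 130), so (65,-337,437)→(65,53,11)
g: flip: (65,53,11)→(11,-53,65)
g: translate: b→-9 (≡-53 mod 22), so (11,-53,65)→(11,-9,3)
g: flip: (11,-9,3)→(3,9,11)
g: translate: b→3 (≡9 mod 6), so (3,9,11)→(3,3,5)
g: reduced (well bottom): (3,3,5) with a≤c, −a<b≤a
reduced forms (3, 3, 5) vs (3, 3, 5) ⇒ equivalent

yes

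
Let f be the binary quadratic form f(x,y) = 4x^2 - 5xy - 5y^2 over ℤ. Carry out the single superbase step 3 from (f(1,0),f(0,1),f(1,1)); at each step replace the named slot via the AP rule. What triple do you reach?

start (4,-5,-6) = (f(1,0),f(0,1),f(1,1))
replace slot 3: 2·(4+(-5)) − (-6) = 4 → (4,-5,4)

4,-5,4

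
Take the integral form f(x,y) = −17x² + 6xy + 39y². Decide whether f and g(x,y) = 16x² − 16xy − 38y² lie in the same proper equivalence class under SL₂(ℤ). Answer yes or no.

D₁ = 2688, D₂ = 2688
river cycle of f (length 8): (-17, 40, 16), (16, 24, -33), (-33, 42, 7), (7, 42, -33), (-33, 24, 16), (16, 40, -17), (-17, 28, 28), (28, 28, -17)
river cycle of g (length 2): (16, 48, -6), (-6, 48, 16)
cycles differ ⇒ inequivalent

no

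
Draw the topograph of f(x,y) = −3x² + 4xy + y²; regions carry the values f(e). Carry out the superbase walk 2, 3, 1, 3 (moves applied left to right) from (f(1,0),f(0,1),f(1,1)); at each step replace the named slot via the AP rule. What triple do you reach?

start (-3,1,2) = (f(1,0),f(0,1),f(1,1))
replace slot 2: 2·((-3)+2) − 1 = -3 → (-3,-3,2)
replace slot 3: 2·((-3)+(-3)) − 2 = -14 → (-3,-3,-14)
replace slot 1: 2·((-3)+(-14)) − (-3) = -31 → (-31,-3,-14)
replace slot 3: 2·((-31)+(-3)) − (-14) = -54 → (-31,-3,-54)

-31,-3,-54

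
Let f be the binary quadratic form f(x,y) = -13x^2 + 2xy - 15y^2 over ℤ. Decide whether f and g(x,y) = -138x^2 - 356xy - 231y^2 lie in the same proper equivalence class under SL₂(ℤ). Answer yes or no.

D₁ = -776, D₂ = -776
f is negative-definite; reduce −f:
−f: reduced (well bottom): (13,-2,15) with a≤c, −a<b≤a
flip sign back: reduced form of f is (-13,2,-15)
g is negative-definite; reduce −g:
−g: translate: b→80 (≡356 mod 276), so (138,356,231)→(138,80,13)
−g: flip: (138,80,13)→(13,-80,138)
−g: translate: b→-2 (≡-80 mod 26), so (13,-80,138)→(13,-2,15)
−g: reduced (well bottom): (13,-2,15) with a≤c, −a<b≤a
flip sign back: reduced form of g is (-13,2,-15)
reduced forms (-13, 2, -15) vs (-13, 2, -15) ⇒ equivalent

yes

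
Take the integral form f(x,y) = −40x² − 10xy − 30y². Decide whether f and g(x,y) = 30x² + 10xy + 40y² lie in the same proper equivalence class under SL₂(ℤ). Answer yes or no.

D₁ = -4700, D₂ = -4700
f is negative-definite; reduce −f:
−f: flip: (40,10,30)→(30,-10,40)
−f: reduced (well bottom): (30,-10,40) with a≤c, −a<b≤a
flip sign back: reduced form of f is (-30,10,-40)
g: reduced (well bottom): (30,10,40) with a≤c, −a<b≤a
reduced forms (-30, 10, -40) vs (30, 10, 40) ⇒ inequivalent

no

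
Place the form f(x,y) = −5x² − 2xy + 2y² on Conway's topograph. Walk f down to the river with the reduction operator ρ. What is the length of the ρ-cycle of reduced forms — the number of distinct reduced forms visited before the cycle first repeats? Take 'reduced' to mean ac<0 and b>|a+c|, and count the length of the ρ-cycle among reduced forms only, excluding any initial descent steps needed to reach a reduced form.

D = 44, ⌊√D⌋ = 6
descent: ρ → (2,6,-1)  [lands on river]
river: ρ → (-1,6,2)
ρ-cycle length = 2 (tail of 1 descent step not counted)

2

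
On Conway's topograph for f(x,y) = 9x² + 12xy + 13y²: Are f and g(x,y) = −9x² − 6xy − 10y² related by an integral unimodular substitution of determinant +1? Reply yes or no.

D₁ = -324, D₂ = -324
f: translate: b→-6 (≡12 mod 18), so (9,12,13)→(9,-6,10)
f: reduced (well bottom): (9,-6,10) with a≤c, −a<b≤a
g is negative-definite; reduce −g:
−g: reduced (well bottom): (9,6,10) with a≤c, −a<b≤a
flip sign back: reduced form of g is (-9,-6,-10)
reduced forms (9, -6, 10) vs (-9, -6, -10) ⇒ inequivalent

no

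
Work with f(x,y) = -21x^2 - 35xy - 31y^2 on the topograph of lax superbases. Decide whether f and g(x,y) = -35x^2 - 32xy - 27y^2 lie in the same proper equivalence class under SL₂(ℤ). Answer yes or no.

D₁ = -1379, D₂ = -2756
discriminants differ ⇒ not SL₂(ℤ)-equivalent

no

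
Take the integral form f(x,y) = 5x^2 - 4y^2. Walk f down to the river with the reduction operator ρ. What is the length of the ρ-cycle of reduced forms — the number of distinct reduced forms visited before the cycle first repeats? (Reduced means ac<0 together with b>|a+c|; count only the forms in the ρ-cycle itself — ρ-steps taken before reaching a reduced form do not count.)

D = 80, ⌊√D⌋ = 8
descent: ρ → (-4,8,1)  [lands on river]
river: ρ → (1,8,-4)
ρ-cycle length = 2 (tail of 1 descent step not counted)

2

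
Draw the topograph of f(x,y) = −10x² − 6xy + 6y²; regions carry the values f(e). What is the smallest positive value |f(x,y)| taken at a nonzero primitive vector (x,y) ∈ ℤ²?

descent: ρ → (6,6,-10)  [lands on river]
river: ρ → (-10,14,2)
river: ρ → (2,14,-10)
river: ρ → (-10,6,6)
closes: descent 1, river 4
min |a| on river = 2

2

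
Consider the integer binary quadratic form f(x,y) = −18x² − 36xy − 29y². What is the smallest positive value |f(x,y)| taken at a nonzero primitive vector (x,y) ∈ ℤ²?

translate: b→0 (≡36 mod 36), so (18,36,29)→(18,0,11)
flip: (18,0,11)→(11,0,18)
reduced (well bottom): (11,0,18) with a≤c, −a<b≤a
well minimum |f| = |-11| = 11 (negative-definite)

11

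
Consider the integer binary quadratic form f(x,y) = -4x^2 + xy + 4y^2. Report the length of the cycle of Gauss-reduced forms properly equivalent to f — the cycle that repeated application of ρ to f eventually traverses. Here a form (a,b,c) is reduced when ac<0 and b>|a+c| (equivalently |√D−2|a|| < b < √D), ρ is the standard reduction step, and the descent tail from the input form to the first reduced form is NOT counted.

D = 65, ⌊√D⌋ = 8
river: ρ → (4,7,-1)
river: ρ → (-1,7,4)
river: ρ → (4,1,-4)
river: ρ → (-4,7,1)
river: ρ → (1,7,-4)
river: ρ → (-4,1,4)
ρ-cycle length = 6 (tail of 0 descent steps not counted)

6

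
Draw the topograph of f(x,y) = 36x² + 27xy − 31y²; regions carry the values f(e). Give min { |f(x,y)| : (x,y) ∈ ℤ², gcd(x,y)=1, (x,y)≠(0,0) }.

river: ρ → (-31,35,32)
river: ρ → (32,29,-34)
river: ρ → (-34,39,27)
river: ρ → (27,69,-4)
river: ρ → (-4,67,44)
river: ρ → (44,21,-27)
river: ρ → (-27,33,38)
river: ρ → (38,43,-22)
river: ρ → (-22,45,36)
river: ρ → (36,27,-31)
closes: descent 0, river 10
min |a| on river = 4

4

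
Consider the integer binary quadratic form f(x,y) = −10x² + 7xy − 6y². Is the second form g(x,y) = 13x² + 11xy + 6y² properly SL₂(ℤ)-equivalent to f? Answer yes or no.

D₁ = -191, D₂ = -191
f is negative-definite; reduce −f:
−f: flip: (10,-7,6)→(6,7,10)
−f: translate: b→-5 (≡7 mod 12), so (6,7,10)→(6,-5,9)
−f: reduced (well bottom): (6,-5,9) with a≤c, −a<b≤a
flip sign back: reduced form of f is (-6,5,-9)
g: flip: (13,11,6)→(6,-11,13)
g: translate: b→1 (≡-11 mod 12), so (6,-11,13)→(6,1,8)
g: reduced (well bottom): (6,1,8) with a≤c, −a<b≤a
reduced forms (-6, 5, -9) vs (6, 1, 8) ⇒ inequivalent

no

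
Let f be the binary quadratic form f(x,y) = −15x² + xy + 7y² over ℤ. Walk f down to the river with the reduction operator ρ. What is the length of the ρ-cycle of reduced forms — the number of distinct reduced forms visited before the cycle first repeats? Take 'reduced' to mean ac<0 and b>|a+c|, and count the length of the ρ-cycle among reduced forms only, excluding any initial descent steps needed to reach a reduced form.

D = 421, ⌊√D⌋ = 20
descent: ρ → (7,13,-9)  [lands on river]
river: ρ → (-9,5,11)
river: ρ → (11,17,-3)
river: ρ → (-3,19,5)
river: ρ → (5,11,-15)
river: ρ → (-15,19,1)
river: ρ → (1,19,-15)
river: ρ → (-15,11,5)
river: ρ → (5,19,-3)
river: ρ → (-3,17,11)
river: ρ → (11,5,-9)
river: ρ → (-9,13,7)
river: ρ → (7,15,-7)
river: ρ → (-7,13,9)
river: ρ → (9,5,-11)
river: ρ → (-11,17,3)
river: ρ → (3,19,-5)
river: ρ → (-5,11,15)
river: ρ → (15,19,-1)
river: ρ → (-1,19,15)
river: ρ → (15,11,-5)
river: ρ → (-5,19,3)
river: ρ → (3,17,-11)
river: ρ → (-11,5,9)
river: ρ → (9,13,-7)
river: ρ → (-7,15,7)
ρ-cycle length = 26 (tail of 1 descent step not counted)

26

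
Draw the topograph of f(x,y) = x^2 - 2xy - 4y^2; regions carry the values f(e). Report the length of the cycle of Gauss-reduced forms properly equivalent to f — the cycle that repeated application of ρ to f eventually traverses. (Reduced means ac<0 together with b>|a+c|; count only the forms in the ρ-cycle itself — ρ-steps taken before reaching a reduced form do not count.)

D = 20, ⌊√D⌋ = 4
descent: ρ → (-4,2,1)
descent: ρ → (1,4,-1)  [lands on river]
river: ρ → (-1,4,1)
ρ-cycle length = 2 (tail of 2 descent steps not counted)

2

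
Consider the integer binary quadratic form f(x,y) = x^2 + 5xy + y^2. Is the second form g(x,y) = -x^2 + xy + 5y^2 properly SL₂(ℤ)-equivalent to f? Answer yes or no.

D₁ = 21, D₂ = 21
river cycle of f (length 2): (1, 3, -3), (-3, 3, 1)
river cycle of g (length 2): (-1, 3, 3), (3, 3, -1)
cycles differ ⇒ inequivalent

no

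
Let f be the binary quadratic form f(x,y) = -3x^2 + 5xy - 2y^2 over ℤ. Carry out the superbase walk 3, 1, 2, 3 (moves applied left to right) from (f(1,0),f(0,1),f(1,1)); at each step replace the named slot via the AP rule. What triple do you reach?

start (-3,-2,0) = (f(1,0),f(0,1),f(1,1))
replace slot 3: 2·((-3)+(-2)) − 0 = -10 → (-3,-2,-10)
replace slot 1: 2·((-2)+(-10)) − (-3) = -21 → (-21,-2,-10)
replace slot 2: 2·((-21)+(-10)) − (-2) = -60 → (-21,-60,-10)
replace slot 3: 2·((-21)+(-60)) − (-10) = -152 → (-21,-60,-152)

-21,-60,-152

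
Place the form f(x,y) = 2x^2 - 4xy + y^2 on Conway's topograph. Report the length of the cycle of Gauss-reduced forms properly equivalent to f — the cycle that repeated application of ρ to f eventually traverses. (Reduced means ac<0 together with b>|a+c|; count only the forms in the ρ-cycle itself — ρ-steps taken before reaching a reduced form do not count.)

D = 8, ⌊√D⌋ = 2
descent: ρ → (1,2,-1)  [lands on river]
river: ρ → (-1,2,1)
ρ-cycle length = 2 (tail of 1 descent step not counted)

2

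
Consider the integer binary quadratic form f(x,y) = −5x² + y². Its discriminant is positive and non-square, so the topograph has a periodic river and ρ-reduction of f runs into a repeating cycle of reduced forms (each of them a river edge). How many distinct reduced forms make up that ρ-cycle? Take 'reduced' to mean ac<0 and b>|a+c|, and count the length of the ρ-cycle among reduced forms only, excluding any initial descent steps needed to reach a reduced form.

D = 20, ⌊√D⌋ = 4
descent: ρ → (1,4,-1)  [lands on river]
river: ρ → (-1,4,1)
ρ-cycle length = 2 (tail of 1 descent step not counted)

2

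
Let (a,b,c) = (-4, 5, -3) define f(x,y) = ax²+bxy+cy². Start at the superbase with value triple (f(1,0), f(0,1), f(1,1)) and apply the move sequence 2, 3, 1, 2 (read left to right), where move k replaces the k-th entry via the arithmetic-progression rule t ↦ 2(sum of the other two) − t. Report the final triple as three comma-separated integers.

start (-4,-3,-2) = (f(1,0),f(0,1),f(1,1))
replace slot 2: 2·((-4)+(-2)) − (-3) = -9 → (-4,-9,-2)
replace slot 3: 2·((-4)+(-9)) − (-2) = -24 → (-4,-9,-24)
replace slot 1: 2·((-9)+(-24)) − (-4) = -62 → (-62,-9,-24)
replace slot 2: 2·((-62)+(-24)) − (-9) = -163 → (-62,-163,-24)

-62,-163,-24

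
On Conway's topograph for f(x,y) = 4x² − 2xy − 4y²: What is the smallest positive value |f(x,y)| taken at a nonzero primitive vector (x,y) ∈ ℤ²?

descent: ρ → (-4,2,4)  [lands on river]
river: ρ → (4,6,-2)
river: ρ → (-2,6,4)
river: ρ → (4,2,-4)
river: ρ → (-4,6,2)
river: ρ → (2,6,-4)
closes: descent 1, river 6
min |a| on river = 2

2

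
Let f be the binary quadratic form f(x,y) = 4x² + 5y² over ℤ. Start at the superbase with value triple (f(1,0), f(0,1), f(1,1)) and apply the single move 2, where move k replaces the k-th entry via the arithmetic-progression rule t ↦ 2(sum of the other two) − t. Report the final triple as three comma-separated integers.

start (4,5,9) = (f(1,0),f(0,1),f(1,1))
replace slot 2: 2·(4+9) − 5 = 21 → (4,21,9)

4,21,9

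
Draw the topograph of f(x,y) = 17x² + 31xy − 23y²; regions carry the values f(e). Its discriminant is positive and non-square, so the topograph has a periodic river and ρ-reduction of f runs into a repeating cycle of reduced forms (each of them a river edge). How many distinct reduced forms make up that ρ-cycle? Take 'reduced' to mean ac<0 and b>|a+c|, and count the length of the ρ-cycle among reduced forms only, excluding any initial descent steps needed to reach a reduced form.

D = 2525, ⌊√D⌋ = 50
river: ρ → (-23,15,25)
river: ρ → (25,35,-13)
river: ρ → (-13,43,13)
river: ρ → (13,35,-25)
river: ρ → (-25,15,23)
river: ρ → (23,31,-17)
river: ρ → (-17,37,17)
river: ρ → (17,31,-23)
ρ-cycle length = 8 (tail of 0 descent steps not counted)

8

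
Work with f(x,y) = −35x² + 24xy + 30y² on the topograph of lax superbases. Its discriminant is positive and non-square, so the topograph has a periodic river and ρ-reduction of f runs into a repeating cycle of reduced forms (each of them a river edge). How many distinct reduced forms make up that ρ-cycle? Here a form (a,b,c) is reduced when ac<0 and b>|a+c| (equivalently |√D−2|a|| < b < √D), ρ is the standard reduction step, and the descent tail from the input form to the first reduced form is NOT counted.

D = 4776, ⌊√D⌋ = 69
river: ρ → (30,36,-29)
river: ρ → (-29,22,37)
river: ρ → (37,52,-14)
river: ρ → (-14,60,21)
river: ρ → (21,66,-5)
river: ρ → (-5,64,34)
river: ρ → (34,4,-35)
river: ρ → (-35,66,3)
river: ρ → (3,66,-35)
river: ρ → (-35,4,34)
river: ρ → (34,64,-5)
river: ρ → (-5,66,21)
river: ρ → (21,60,-14)
river: ρ → (-14,52,37)
river: ρ → (37,22,-29)
river: ρ → (-29,36,30)
river: ρ → (30,24,-35)
river: ρ → (-35,46,19)
river: ρ → (19,68,-2)
river: ρ → (-2,68,19)
river: ρ → (19,46,-35)
river: ρ → (-35,24,30)
ρ-cycle length = 22 (tail of 0 descent steps not counted)

22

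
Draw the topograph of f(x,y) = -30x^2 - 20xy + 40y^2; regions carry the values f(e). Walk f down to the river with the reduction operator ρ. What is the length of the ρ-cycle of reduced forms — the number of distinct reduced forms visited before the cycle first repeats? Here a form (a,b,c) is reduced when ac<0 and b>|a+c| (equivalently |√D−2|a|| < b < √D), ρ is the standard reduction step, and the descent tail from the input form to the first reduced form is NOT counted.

D = 5200, ⌊√D⌋ = 72
descent: ρ → (40,20,-30)  [lands on river]
river: ρ → (-30,40,30)
river: ρ → (30,20,-40)
river: ρ → (-40,60,10)
river: ρ → (10,60,-40)
river: ρ → (-40,20,30)
river: ρ → (30,40,-30)
river: ρ → (-30,20,40)
river: ρ → (40,60,-10)
river: ρ → (-10,60,40)
ρ-cycle length = 10 (tail of 1 descent step not counted)

10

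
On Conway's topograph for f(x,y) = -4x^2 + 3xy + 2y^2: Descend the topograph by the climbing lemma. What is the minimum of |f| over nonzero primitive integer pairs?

river: ρ → (2,5,-2)
river: ρ → (-2,3,4)
river: ρ → (4,5,-1)
river: ρ → (-1,5,4)
river: ρ → (4,3,-2)
river: ρ → (-2,5,2)
river: ρ → (2,3,-4)
river: ρ → (-4,5,1)
river: ρ → (1,5,-4)
river: ρ → (-4,3,2)
closes: descent 0, river 10
min |a| on river = 1

1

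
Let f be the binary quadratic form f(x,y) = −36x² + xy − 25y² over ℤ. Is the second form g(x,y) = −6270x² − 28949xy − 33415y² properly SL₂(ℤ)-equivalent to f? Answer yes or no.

D₁ = -3599, D₂ = -3599
f is negative-definite; reduce −f:
−f: flip: (36,-1,25)→(25,1,36)
−f: reduced (well bottom): (25,1,36) with a≤c, −a<b≤a
flip sign back: reduced form of f is (-25,-1,-36)
g is negative-definite; reduce −g:
−g: translate: b→3869 (≡28949 mod 12540), so (6270,28949,33415)→(6270,3869,597)
−g: flip: (6270,3869,597)→(597,-3869,6270)
−g: translate: b→-287 (≡-3869 mod 1194), so (597,-3869,6270)→(597,-287,36)
−g: flip: (597,-287,36)→(36,287,597)
−g: translate: b→-1 (≡287 mod 72), so (36,287,597)→(36,-1,25)
−g: flip: (36,-1,25)→(25,1,36)
−g: reduced (well bottom): (25,1,36) with a≤c, −a<b≤a
flip sign back: reduced form of g is (-25,-1,-36)
reduced forms (-25, -1, -36) vs (-25, -1, -36) ⇒ equivalent

yes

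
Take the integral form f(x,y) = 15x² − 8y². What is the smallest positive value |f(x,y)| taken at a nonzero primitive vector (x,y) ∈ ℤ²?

descent: ρ → (-8,16,7)  [lands on river]
river: ρ → (7,12,-12)
river: ρ → (-12,12,7)
river: ρ → (7,16,-8)
closes: descent 1, river 4
min |a| on river = 7

7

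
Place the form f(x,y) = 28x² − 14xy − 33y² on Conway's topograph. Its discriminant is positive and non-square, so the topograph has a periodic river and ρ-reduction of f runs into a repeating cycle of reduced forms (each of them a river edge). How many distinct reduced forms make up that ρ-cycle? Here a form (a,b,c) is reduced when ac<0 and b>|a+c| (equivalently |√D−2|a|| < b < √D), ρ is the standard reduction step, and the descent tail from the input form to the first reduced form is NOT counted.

D = 3892, ⌊√D⌋ = 62
descent: ρ → (-33,14,28)  [lands on river]
river: ρ → (28,42,-19)
river: ρ → (-19,34,36)
river: ρ → (36,38,-17)
river: ρ → (-17,30,44)
river: ρ → (44,58,-3)
river: ρ → (-3,62,4)
river: ρ → (4,58,-33)
river: ρ → (-33,8,29)
river: ρ → (29,50,-12)
river: ρ → (-12,46,37)
river: ρ → (37,28,-21)
river: ρ → (-21,56,9)
river: ρ → (9,52,-33)
ρ-cycle length = 14 (tail of 1 descent step not counted)

14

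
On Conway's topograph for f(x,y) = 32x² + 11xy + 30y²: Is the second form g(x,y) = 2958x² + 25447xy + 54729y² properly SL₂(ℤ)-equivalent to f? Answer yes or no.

D₁ = -3719, D₂ = -3719
f: flip: (32,11,30)→(30,-11,32)
f: reduced (well bottom): (30,-11,32) with a≤c, −a<b≤a
g: translate: b→1783 (≡25447 mod 5916), so (2958,25447,54729)→(2958,1783,269)
g: flip: (2958,1783,269)→(269,-1783,2958)
g: translate: b→-169 (≡-1783 mod 538), so (269,-1783,2958)→(269,-169,30)
g: flip: (269,-169,30)→(30,169,269)
g: translate: b→-11 (≡169 mod 60), so (30,169,269)→(30,-11,32)
g: reduced (well bottom): (30,-11,32) with a≤c, −a<b≤a
reduced forms (30, -11, 32) vs (30, -11, 32) ⇒ equivalent

yes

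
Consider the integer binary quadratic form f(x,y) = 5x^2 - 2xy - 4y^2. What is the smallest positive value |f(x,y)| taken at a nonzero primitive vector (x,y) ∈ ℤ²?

descent: ρ → (-4,2,5)  [lands on river]
river: ρ → (5,8,-1)
river: ρ → (-1,8,5)
river: ρ → (5,2,-4)
river: ρ → (-4,6,3)
river: ρ → (3,6,-4)
closes: descent 1, river 6
min |a| on river = 1

1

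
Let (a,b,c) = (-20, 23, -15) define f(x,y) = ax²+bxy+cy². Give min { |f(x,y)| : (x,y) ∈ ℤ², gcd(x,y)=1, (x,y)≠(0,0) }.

translate: b→17 (≡-23 mod 40), so (20,-23,15)→(20,17,12)
flip: (20,17,12)→(12,-17,20)
translate: b→7 (≡-17 mod 24), so (12,-17,20)→(12,7,15)
reduced (well bottom): (12,7,15) with a≤c, −a<b≤a
well minimum |f| = |-12| = 12 (negative-definite)

12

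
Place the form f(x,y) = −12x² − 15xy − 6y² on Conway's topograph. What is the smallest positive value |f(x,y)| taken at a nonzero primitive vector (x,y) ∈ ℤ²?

translate: b→-9 (≡15 mod 24), so (12,15,6)→(12,-9,3)
flip: (12,-9,3)→(3,9,12)
translate: b→3 (≡9 mod 6), so (3,9,12)→(3,3,6)
reduced (well bottom): (3,3,6) with a≤c, −a<b≤a
well minimum |f| = |-3| = 3 (negative-definite)

3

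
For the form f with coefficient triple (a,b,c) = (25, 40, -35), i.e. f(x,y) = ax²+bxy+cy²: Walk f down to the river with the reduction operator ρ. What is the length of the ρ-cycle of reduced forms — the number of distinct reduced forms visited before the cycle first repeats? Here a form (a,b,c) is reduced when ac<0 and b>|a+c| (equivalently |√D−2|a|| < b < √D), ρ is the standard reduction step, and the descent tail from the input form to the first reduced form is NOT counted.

D = 5100, ⌊√D⌋ = 71
river: ρ → (-35,30,30)
river: ρ → (30,30,-35)
river: ρ → (-35,40,25)
river: ρ → (25,60,-15)
river: ρ → (-15,60,25)
river: ρ → (25,40,-35)
ρ-cycle length = 6 (tail of 0 descent steps not counted)

6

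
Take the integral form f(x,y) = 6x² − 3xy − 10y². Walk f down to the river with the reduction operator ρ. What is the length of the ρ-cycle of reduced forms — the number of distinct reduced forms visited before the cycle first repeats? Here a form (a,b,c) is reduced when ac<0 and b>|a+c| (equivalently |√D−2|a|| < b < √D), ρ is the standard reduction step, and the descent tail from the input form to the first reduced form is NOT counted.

D = 249, ⌊√D⌋ = 15
descent: ρ → (-10,3,6)
descent: ρ → (6,9,-7)  [lands on river]
river: ρ → (-7,5,8)
river: ρ → (8,11,-4)
river: ρ → (-4,13,5)
river: ρ → (5,7,-10)
river: ρ → (-10,13,2)
river: ρ → (2,15,-3)
river: ρ → (-3,15,2)
river: ρ → (2,13,-10)
river: ρ → (-10,7,5)
river: ρ → (5,13,-4)
river: ρ → (-4,11,8)
river: ρ → (8,5,-7)
river: ρ → (-7,9,6)
river: ρ → (6,15,-1)
river: ρ → (-1,15,6)
ρ-cycle length = 16 (tail of 2 descent steps not counted)

16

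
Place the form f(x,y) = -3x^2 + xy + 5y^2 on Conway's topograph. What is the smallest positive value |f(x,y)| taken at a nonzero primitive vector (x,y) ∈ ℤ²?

descent: ρ → (5,-1,-3)
descent: ρ → (-3,7,1)  [lands on river]
river: ρ → (1,7,-3)
river: ρ → (-3,5,3)
river: ρ → (3,7,-1)
river: ρ → (-1,7,3)
river: ρ → (3,5,-3)
closes: descent 2, river 6
min |a| on river = 1

1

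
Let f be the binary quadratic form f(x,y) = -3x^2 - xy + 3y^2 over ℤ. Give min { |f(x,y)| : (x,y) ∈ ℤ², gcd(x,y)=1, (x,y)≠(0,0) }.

descent: ρ → (3,1,-3)  [lands on river]
river: ρ → (-3,5,1)
river: ρ → (1,5,-3)
river: ρ → (-3,1,3)
river: ρ → (3,5,-1)
river: ρ → (-1,5,3)
closes: descent 1, river 6
min |a| on river = 1

1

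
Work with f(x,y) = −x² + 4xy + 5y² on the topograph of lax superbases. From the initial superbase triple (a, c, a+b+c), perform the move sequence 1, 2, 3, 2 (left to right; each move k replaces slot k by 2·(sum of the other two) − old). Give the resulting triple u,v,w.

start (-1,5,8) = (f(1,0),f(0,1),f(1,1))
replace slot 1: 2·(5+8) − (-1) = 27 → (27,5,8)
replace slot 2: 2·(27+8) − 5 = 65 → (27,65,8)
replace slot 3: 2·(27+65) − 8 = 176 → (27,65,176)
replace slot 2: 2·(27+176) − 65 = 341 → (27,341,176)

27,341,176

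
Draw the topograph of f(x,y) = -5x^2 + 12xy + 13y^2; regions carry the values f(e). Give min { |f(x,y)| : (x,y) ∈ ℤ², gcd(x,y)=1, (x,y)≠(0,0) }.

river: ρ → (13,14,-4)
river: ρ → (-4,18,5)
river: ρ → (5,12,-13)
river: ρ → (-13,14,4)
river: ρ → (4,18,-5)
river: ρ → (-5,12,13)
closes: descent 0, river 6
min |a| on river = 4

4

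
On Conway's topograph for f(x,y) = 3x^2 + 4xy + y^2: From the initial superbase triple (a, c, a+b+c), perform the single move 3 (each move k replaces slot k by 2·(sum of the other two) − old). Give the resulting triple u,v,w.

start (3,1,8) = (f(1,0),f(0,1),f(1,1))
replace slot 3: 2·(3+1) − 8 = 0 → (3,1,0)

3,1,0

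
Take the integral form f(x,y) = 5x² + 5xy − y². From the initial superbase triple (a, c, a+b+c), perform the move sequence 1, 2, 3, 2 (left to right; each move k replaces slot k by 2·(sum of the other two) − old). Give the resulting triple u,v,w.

start (5,-1,9) = (f(1,0),f(0,1),f(1,1))
replace slot 1: 2·((-1)+9) − 5 = 11 → (11,-1,9)
replace slot 2: 2·(11+9) − (-1) = 41 → (11,41,9)
replace slot 3: 2·(11+41) − 9 = 95 → (11,41,95)
replace slot 2: 2·(11+95) − 41 = 171 → (11,171,95)

11,171,95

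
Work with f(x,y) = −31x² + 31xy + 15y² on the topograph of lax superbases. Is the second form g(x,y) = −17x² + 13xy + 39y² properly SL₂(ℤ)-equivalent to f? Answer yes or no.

D₁ = 2821, D₂ = 2821
river cycle of f (length 16): (15, 29, -33), (-33, 37, 11), (11, 51, -5), (-5, 49, 21), (21, 35, -19), (-19, 41, 15), (15, 49, -7), (-7, 49, 15), (15, 41, -19), (-19, 35, 21), … (6 more)
river cycle of g (length 14): (-17, 47, 9), (9, 43, -27), (-27, 11, 25), (25, 39, -13), (-13, 39, 25), (25, 11, -27), (-27, 43, 9), (9, 47, -17), (-17, 21, 35), (35, 49, -3), … (4 more)
cycles differ ⇒ inequivalent

no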